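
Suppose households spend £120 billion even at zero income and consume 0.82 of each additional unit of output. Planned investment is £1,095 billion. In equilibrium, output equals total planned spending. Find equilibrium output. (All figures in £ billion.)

Y = C + I = 120 + 0.82Y + 1095
Y − 0.82Y = 1215
0.18Y = 1215, so Y = 1215/0.18 = 6750

Y = 6750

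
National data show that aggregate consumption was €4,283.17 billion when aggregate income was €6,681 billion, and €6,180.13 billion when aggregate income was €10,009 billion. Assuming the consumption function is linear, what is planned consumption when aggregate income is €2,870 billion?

MPC = (6180.13 − 4283.17)/(10009 − 6681) = 1896.96/3328 = 0.57
a = 4283.17 − 0.57(6681) = 4283.17 − 3808.17 = 475
C = 475 + 0.57(2870) = 475 + 1635.9 = 2110.9

C = 2110.9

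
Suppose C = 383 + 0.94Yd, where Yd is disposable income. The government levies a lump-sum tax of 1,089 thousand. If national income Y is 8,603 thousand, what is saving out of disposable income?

S = 67.84

Yd = Y − T = 8603 − 1089 = 7514
C = 383 + 0.94(7514) = 383 + 7063.16 = 7446.16
S = Yd − C = 7514 − 7446.16 = 67.84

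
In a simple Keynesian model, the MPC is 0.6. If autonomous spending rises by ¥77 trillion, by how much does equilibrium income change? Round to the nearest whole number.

ΔY ≈ 193

The multiplier is 1/(1 − MPC) = 1/0.4.
ΔY = 77/0.4 = 192.50 ≈ 193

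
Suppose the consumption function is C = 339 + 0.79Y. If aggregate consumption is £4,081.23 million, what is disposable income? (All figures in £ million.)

339 + 0.79Y = 4081.23
0.79Y = 3742.23, so Y = 3742.23/0.79 = 4737

Y = 4737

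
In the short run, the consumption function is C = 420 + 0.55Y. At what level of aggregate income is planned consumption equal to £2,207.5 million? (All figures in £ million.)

420 + 0.55Y = 2207.5
0.55Y = 1787.5, so Y = 1787.5/0.55 = 3250

Y = 3250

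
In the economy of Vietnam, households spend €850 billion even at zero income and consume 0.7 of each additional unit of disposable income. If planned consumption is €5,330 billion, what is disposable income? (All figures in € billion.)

Y = 6400

850 + 0.7Y = 5330
0.7Y = 4480, so Y = 4480/0.7 = 6400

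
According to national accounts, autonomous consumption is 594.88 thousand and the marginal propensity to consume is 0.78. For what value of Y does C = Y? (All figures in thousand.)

At break-even, C = Y: 594.88 + 0.78Y = Y
0.22Y = 594.88, so Y = 594.88/0.22 = 2704

Y = 2704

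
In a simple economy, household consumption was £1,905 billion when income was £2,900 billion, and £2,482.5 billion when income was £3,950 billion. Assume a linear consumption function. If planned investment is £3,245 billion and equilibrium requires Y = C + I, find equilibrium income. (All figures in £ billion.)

Y = 7900

MPC = (2482.5 − 1905)/(3950 − 2900) = 577.5/1050 = 0.55
a = 1905 − 0.55(2900) = 310
Equilibrium: Y = 310 + 0.55Y + 3245
0.45Y = 3555, so Y = 3555/0.45 = 7900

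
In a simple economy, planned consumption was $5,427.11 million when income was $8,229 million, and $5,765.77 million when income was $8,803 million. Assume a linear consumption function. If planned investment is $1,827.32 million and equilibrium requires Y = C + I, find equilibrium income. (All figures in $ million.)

Y = 5852

MPC = (5765.77 − 5427.11)/(8803 − 8229) = 338.66/574 = 0.59
a = 5427.11 − 0.59(8229) = 572
Equilibrium: Y = 572 + 0.59Y + 1827.32
0.41Y = 2399.32, so Y = 2399.32/0.41 = 5852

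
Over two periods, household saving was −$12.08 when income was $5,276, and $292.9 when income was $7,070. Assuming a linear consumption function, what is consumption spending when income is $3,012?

MPS = ΔS/ΔY = (292.9 − (-12.08))/(7070 − 5276) = 304.98/1794 = 0.17
MPC = 1 − MPS = 0.83
Autonomous saving = -12.08 − 0.17(5276) = -909, so a = 909
C = 909 + 0.83(3012) = 909 + 2499.96 = 3408.96

C = 3408.96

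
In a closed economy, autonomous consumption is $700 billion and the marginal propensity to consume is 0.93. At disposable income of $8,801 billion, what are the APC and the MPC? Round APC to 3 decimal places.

APC = 1.010; MPC = 0.93

MPC = 0.93 (the slope of the consumption function)
C = 700 + 0.93(8801) = 8884.93, so APC = 8884.93/8801 = 1.010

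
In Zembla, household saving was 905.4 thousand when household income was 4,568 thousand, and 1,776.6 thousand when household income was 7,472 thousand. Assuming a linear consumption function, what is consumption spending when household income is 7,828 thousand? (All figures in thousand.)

MPS = ΔS/ΔY = (1776.6 − 905.4)/(7472 − 4568) = 871.2/2904 = 0.3
MPC = 1 − MPS = 0.7
Autonomous saving = 905.4 − 0.3(4568) = -465, so a = 465
C = 465 + 0.7(7828) = 465 + 5479.6 = 5944.6

C = 5944.6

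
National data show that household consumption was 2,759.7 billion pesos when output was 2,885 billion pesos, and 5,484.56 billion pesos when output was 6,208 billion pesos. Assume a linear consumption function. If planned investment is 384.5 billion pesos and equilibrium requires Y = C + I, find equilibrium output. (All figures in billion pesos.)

Y = 4325

MPC = (5484.56 − 2759.7)/(6208 − 2885) = 2724.86/3323 = 0.82
a = 2759.7 − 0.82(2885) = 394
Equilibrium: Y = 394 + 0.82Y + 384.5
0.18Y = 778.5, so Y = 778.5/0.18 = 4325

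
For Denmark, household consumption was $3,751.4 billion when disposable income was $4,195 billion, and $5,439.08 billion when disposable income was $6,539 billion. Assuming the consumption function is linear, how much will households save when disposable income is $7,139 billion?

MPC = (5439.08 − 3751.4)/(6539 − 4195) = 1687.68/2344 = 0.72
a = 3751.4 − 0.72(4195) = 3751.4 − 3020.4 = 731
C = 731 + 0.72(7139) = 5871.08
S = 7139 − 5871.08 = 1267.92

S = 1267.92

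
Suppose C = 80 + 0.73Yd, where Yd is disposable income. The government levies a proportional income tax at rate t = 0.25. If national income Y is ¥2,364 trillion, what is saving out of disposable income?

Yd = (1 − 0.25)(2364) = 0.75(2364) = 1773
C = 80 + 0.73(1773) = 80 + 1294.29 = 1374.29
S = Yd − C = 1773 − 1374.29 = 398.71

S = 398.71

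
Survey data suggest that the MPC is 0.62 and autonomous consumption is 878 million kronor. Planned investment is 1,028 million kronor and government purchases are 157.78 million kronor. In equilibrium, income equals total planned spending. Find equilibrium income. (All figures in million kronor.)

Y = C + I + G = 878 + 0.62Y + 1028 + 157.78
Y − 0.62Y = 2063.78
0.38Y = 2063.78, so Y = 2063.78/0.38 = 5431

Y = 5431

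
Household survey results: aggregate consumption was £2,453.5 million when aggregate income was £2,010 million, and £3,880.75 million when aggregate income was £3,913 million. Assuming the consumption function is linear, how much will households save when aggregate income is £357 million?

MPC = (3880.75 − 2453.5)/(3913 − 2010) = 1427.25/1903 = 0.75
a = 2453.5 − 0.75(2010) = 2453.5 − 1507.5 = 946
C = 946 + 0.75(357) = 1213.75
S = 357 − 1213.75 = -856.75

S = -856.75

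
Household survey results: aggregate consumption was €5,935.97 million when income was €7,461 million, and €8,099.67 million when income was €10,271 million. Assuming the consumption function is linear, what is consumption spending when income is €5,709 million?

MPC = (8099.67 − 5935.97)/(10271 − 7461) = 2163.7/2810 = 0.77
a = 5935.97 − 0.77(7461) = 5935.97 − 5744.97 = 191
C = 191 + 0.77(5709) = 191 + 4395.93 = 4586.93

C = 4586.93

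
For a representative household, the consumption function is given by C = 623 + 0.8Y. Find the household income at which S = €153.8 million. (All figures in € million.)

S = Y − C = -623 + 0.2Y
-623 + 0.2Y = 153.8, so 0.2Y = 776.8 and Y = 3884

Y = 3884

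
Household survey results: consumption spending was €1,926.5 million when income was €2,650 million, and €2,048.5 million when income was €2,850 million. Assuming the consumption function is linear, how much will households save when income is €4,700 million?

MPC = (2048.5 − 1926.5)/(2850 − 2650) = 122/200 = 0.61
a = 1926.5 − 0.61(2650) = 1926.5 − 1616.5 = 310
C = 310 + 0.61(4700) = 3177
S = 4700 − 3177 = 1523

S = 1523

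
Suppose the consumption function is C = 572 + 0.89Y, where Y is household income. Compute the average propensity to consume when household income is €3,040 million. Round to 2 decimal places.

C = 572 + 0.89(3040) = 3277.6
APC = C/Y = 3277.6/3040 = 1.08

APC = 1.08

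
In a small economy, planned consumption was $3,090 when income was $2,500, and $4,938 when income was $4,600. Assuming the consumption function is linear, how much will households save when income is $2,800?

MPC = (4938 − 3090)/(4600 − 2500) = 1848/2100 = 0.88
a = 3090 − 0.88(2500) = 3090 − 2200 = 890
C = 890 + 0.88(2800) = 3354
S = 2800 − 3354 = -554

S = -554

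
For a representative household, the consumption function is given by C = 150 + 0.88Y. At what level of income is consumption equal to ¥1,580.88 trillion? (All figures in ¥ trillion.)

150 + 0.88Y = 1580.88
0.88Y = 1430.88, so Y = 1430.88/0.88 = 1626

Y = 1626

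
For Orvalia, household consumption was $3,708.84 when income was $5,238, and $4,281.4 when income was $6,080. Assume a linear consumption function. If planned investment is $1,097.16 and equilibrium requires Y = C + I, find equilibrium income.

MPC = (4281.4 − 3708.84)/(6080 − 5238) = 572.56/842 = 0.68
a = 3708.84 − 0.68(5238) = 147
Equilibrium: Y = 147 + 0.68Y + 1097.16
0.32Y = 1244.16, so Y = 1244.16/0.32 = 3888

Y = 3888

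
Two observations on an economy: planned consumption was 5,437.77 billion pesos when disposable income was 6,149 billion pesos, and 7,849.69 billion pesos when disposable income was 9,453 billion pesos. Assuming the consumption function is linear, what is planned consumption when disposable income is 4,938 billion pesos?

MPC = (7849.69 − 5437.77)/(9453 − 6149) = 2411.92/3304 = 0.73
a = 5437.77 − 0.73(6149) = 5437.77 − 4488.77 = 949
C = 949 + 0.73(4938) = 949 + 3604.74 = 4553.74

C = 4553.74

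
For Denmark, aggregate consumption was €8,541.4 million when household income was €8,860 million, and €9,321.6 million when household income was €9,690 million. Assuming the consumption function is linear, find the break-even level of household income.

MPC = (9321.6 − 8541.4)/(9690 − 8860) = 780.2/830 = 0.94
a = 8541.4 − 0.94(8860) = 8541.4 − 8328.4 = 213
Break-even: Y = a/(1−MPC) = 213/0.06 = 3550

Y = 3550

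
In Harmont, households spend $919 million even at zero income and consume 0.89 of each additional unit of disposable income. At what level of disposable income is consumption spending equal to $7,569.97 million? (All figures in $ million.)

Y = 7473

919 + 0.89Y = 7569.97
0.89Y = 6650.97, so Y = 6650.97/0.89 = 7473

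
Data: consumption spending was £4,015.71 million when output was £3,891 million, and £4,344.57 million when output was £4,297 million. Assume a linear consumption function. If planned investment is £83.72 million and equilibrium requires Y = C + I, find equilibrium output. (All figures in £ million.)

MPC = (4344.57 − 4015.71)/(4297 − 3891) = 328.86/406 = 0.81
a = 4015.71 − 0.81(3891) = 864
Equilibrium: Y = 864 + 0.81Y + 83.72
0.19Y = 947.72, so Y = 947.72/0.19 = 4988

Y = 4988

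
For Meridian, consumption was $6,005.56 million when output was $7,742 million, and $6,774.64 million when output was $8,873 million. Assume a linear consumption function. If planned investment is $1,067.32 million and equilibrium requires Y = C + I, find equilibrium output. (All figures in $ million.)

Y = 5651

MPC = (6774.64 − 6005.56)/(8873 − 7742) = 769.08/1131 = 0.68
a = 6005.56 − 0.68(7742) = 741
Equilibrium: Y = 741 + 0.68Y + 1067.32
0.32Y = 1808.32, so Y = 1808.32/0.32 = 5651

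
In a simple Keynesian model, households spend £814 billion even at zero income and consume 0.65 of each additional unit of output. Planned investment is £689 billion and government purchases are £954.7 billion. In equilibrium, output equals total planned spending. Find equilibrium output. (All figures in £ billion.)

Y = 7022

Y = C + I + G = 814 + 0.65Y + 689 + 954.7
Y − 0.65Y = 2457.7
0.35Y = 2457.7, so Y = 2457.7/0.35 = 7022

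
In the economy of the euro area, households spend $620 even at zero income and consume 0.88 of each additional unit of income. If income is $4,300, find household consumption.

C = 620 + 0.88(4300) = 620 + 3784 = 4404

C = 4404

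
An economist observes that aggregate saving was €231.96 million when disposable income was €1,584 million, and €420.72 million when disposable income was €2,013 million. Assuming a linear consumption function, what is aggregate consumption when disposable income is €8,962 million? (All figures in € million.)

C = 5483.72

MPS = ΔS/ΔY = (420.72 − 231.96)/(2013 − 1584) = 188.76/429 = 0.44
MPC = 1 − MPS = 0.56
Autonomous saving = 231.96 − 0.44(1584) = -465, so a = 465
C = 465 + 0.56(8962) = 465 + 5018.72 = 5483.72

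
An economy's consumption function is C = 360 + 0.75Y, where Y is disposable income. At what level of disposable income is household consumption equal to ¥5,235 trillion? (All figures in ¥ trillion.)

360 + 0.75Y = 5235
0.75Y = 4875, so Y = 4875/0.75 = 6500

Y = 6500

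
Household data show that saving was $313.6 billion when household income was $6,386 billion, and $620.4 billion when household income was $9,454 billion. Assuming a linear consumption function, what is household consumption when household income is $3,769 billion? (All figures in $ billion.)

C = 3717.1

MPS = ΔS/ΔY = (620.4 − 313.6)/(9454 − 6386) = 306.8/3068 = 0.1
MPC = 1 − MPS = 0.9
Autonomous saving = 313.6 − 0.1(6386) = -325, so a = 325
C = 325 + 0.9(3769) = 325 + 3392.1 = 3717.1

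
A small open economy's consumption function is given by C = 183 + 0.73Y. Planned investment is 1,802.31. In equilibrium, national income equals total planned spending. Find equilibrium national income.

Y = C + I = 183 + 0.73Y + 1802.31
Y − 0.73Y = 1985.31
0.27Y = 1985.31, so Y = 1985.31/0.27 = 7353

Y = 7353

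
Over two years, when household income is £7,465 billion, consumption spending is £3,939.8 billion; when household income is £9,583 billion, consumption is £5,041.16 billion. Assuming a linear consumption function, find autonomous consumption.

MPC = ΔC/ΔY = (5041.16 − 3939.8)/(9583 − 7465) = 1101.36/2118 = 0.52
a = C − MPC·Y = 3939.8 − 0.52(7465) = 3939.8 − 3881.8 = 58

a = 58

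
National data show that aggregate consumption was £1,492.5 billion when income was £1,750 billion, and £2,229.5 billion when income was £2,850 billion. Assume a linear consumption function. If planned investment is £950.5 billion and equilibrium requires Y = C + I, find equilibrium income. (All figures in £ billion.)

MPC = (2229.5 − 1492.5)/(2850 − 1750) = 737/1100 = 0.67
a = 1492.5 − 0.67(1750) = 320
Equilibrium: Y = 320 + 0.67Y + 950.5
0.33Y = 1270.5, so Y = 1270.5/0.33 = 3850

Y = 3850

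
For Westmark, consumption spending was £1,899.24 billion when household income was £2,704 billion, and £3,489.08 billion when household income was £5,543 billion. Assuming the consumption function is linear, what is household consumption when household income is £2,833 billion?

C = 1971.48

MPC = (3489.08 − 1899.24)/(5543 − 2704) = 1589.84/2839 = 0.56
a = 1899.24 − 0.56(2704) = 1899.24 − 1514.24 = 385
C = 385 + 0.56(2833) = 385 + 1586.48 = 1971.48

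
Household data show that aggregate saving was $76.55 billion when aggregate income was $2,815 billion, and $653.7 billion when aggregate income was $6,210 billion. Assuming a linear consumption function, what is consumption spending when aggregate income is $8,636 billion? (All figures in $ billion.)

C = 7569.88

MPS = ΔS/ΔY = (653.7 − 76.55)/(6210 − 2815) = 577.15/3395 = 0.17
MPC = 1 − MPS = 0.83
Autonomous saving = 76.55 − 0.17(2815) = -402, so a = 402
C = 402 + 0.83(8636) = 402 + 7167.88 = 7569.88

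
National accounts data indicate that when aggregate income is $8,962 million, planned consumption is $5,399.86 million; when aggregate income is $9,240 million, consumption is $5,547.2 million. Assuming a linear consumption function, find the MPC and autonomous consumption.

MPC = ΔC/ΔY = (5547.2 − 5399.86)/(9240 − 8962) = 147.34/278 = 0.53
a = C − MPC·Y = 5399.86 − 0.53(8962) = 5399.86 − 4749.86 = 650

MPC = 0.53; a = 650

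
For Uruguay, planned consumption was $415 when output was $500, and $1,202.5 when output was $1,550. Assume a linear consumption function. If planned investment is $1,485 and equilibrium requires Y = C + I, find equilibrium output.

Y = 6100

MPC = (1202.5 − 415)/(1550 − 500) = 787.5/1050 = 0.75
a = 415 − 0.75(500) = 40
Equilibrium: Y = 40 + 0.75Y + 1485
0.25Y = 1525, so Y = 1525/0.25 = 6100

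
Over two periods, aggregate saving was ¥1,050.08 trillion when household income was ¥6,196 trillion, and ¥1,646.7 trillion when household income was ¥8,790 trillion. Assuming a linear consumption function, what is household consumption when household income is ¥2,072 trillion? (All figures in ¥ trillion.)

C = 1970.44

MPS = ΔS/ΔY = (1646.7 − 1050.08)/(8790 − 6196) = 596.62/2594 = 0.23
MPC = 1 − MPS = 0.77
Autonomous saving = 1050.08 − 0.23(6196) = -375, so a = 375
C = 375 + 0.77(2072) = 375 + 1595.44 = 1970.44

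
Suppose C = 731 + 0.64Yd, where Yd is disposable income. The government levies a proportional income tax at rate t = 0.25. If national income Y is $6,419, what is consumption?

Yd = (1 − 0.25)(6419) = 0.75(6419) = 4814.25
C = 731 + 0.64(4814.25) = 731 + 3081.12 = 3812.12

C = 3812.12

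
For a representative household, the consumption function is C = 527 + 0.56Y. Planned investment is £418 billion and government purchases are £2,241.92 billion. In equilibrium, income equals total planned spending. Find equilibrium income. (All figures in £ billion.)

Y = C + I + G = 527 + 0.56Y + 418 + 2241.92
Y − 0.56Y = 3186.92
0.44Y = 3186.92, so Y = 3186.92/0.44 = 7243

Y = 7243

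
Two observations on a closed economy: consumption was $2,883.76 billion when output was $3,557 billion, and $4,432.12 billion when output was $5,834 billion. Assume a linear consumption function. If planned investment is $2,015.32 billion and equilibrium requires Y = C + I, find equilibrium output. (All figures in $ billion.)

MPC = (4432.12 − 2883.76)/(5834 − 3557) = 1548.36/2277 = 0.68
a = 2883.76 − 0.68(3557) = 465
Equilibrium: Y = 465 + 0.68Y + 2015.32
0.32Y = 2480.32, so Y = 2480.32/0.32 = 7751

Y = 7751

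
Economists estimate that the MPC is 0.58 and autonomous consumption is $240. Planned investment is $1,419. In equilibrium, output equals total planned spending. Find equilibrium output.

Y = C + I = 240 + 0.58Y + 1419
Y − 0.58Y = 1659
0.42Y = 1659, so Y = 1659/0.42 = 3950

Y = 3950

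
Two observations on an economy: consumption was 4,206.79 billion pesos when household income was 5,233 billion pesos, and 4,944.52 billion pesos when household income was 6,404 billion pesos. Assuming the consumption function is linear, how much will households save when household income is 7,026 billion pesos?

MPC = (4944.52 − 4206.79)/(6404 − 5233) = 737.73/1171 = 0.63
a = 4206.79 − 0.63(5233) = 4206.79 − 3296.79 = 910
C = 910 + 0.63(7026) = 5336.38
S = 7026 − 5336.38 = 1689.62

S = 1689.62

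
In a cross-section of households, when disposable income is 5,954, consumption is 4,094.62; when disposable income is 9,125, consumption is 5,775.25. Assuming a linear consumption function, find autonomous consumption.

a = 939

MPC = ΔC/ΔY = (5775.25 − 4094.62)/(9125 − 5954) = 1680.63/3171 = 0.53
a = C − MPC·Y = 4094.62 − 0.53(5954) = 4094.62 − 3155.62 = 939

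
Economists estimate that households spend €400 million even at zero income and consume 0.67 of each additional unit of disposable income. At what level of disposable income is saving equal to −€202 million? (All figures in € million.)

Y = 600

S = Y − C = -400 + 0.33Y
-400 + 0.33Y = -202, so 0.33Y = 198 and Y = 600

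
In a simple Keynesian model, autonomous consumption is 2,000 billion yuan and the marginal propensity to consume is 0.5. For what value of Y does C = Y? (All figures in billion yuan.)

At break-even, C = Y: 2000 + 0.5Y = Y
0.5Y = 2000, so Y = 2000/0.5 = 4000

Y = 4000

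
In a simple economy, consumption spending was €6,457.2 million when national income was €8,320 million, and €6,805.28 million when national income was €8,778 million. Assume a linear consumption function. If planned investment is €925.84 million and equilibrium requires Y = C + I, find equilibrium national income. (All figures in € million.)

Y = 4416

MPC = (6805.28 − 6457.2)/(8778 − 8320) = 348.08/458 = 0.76
a = 6457.2 − 0.76(8320) = 134
Equilibrium: Y = 134 + 0.76Y + 925.84
0.24Y = 1059.84, so Y = 1059.84/0.24 = 4416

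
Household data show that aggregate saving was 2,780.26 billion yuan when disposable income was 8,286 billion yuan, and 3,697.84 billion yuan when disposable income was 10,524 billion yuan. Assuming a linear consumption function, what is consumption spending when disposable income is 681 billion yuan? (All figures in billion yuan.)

MPS = ΔS/ΔY = (3697.84 − 2780.26)/(10524 − 8286) = 917.58/2238 = 0.41
MPC = 1 − MPS = 0.59
Autonomous saving = 2780.26 − 0.41(8286) = -617, so a = 617
C = 617 + 0.59(681) = 617 + 401.79 = 1018.79

C = 1018.79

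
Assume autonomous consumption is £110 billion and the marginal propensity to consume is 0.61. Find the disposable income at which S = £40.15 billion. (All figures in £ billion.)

S = Y − C = -110 + 0.39Y
-110 + 0.39Y = 40.15, so 0.39Y = 150.15 and Y = 385

Y = 385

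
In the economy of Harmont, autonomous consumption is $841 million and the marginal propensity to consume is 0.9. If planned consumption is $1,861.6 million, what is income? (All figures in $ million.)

841 + 0.9Y = 1861.6
0.9Y = 1020.6, so Y = 1020.6/0.9 = 1134

Y = 1134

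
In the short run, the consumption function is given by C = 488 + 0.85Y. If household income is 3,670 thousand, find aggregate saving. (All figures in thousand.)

C = 488 + 0.85(3670) = 488 + 3119.5 = 3607.5
S = Y − C = 3670 − 3607.5 = 62.5

S = 62.5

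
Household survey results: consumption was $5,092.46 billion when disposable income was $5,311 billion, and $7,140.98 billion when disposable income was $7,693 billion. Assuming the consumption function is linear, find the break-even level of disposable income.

MPC = (7140.98 − 5092.46)/(7693 − 5311) = 2048.52/2382 = 0.86
a = 5092.46 − 0.86(5311) = 5092.46 − 4567.46 = 525
Break-even: Y = a/(1−MPC) = 525/0.14 = 3750

Y = 3750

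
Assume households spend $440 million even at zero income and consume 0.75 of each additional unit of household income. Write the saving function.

S = Y − C = Y − (440 + 0.75Y) = -440 + (1 − 0.75)Y

S = -440 + 0.25Y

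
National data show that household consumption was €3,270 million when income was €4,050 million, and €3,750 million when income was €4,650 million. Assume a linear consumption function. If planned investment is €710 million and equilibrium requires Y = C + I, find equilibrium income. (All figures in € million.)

MPC = (3750 − 3270)/(4650 − 4050) = 480/600 = 0.8
a = 3270 − 0.8(4050) = 30
Equilibrium: Y = 30 + 0.8Y + 710
0.2Y = 740, so Y = 740/0.2 = 3700

Y = 3700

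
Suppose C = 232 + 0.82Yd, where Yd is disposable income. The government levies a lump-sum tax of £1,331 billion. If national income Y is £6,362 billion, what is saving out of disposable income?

S = 673.58

Yd = Y − T = 6362 − 1331 = 5031
C = 232 + 0.82(5031) = 232 + 4125.42 = 4357.42
S = Yd − C = 5031 − 4357.42 = 673.58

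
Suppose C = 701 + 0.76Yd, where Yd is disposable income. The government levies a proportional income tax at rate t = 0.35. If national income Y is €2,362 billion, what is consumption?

Yd = (1 − 0.35)(2362) = 0.65(2362) = 1535.3
C = 701 + 0.76(1535.3) = 701 + 1166.828 = 1867.828

C = 1867.828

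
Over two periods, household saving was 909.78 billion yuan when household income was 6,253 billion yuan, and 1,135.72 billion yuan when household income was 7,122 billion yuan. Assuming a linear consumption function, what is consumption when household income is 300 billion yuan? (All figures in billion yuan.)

MPS = ΔS/ΔY = (1135.72 − 909.78)/(7122 − 6253) = 225.94/869 = 0.26
MPC = 1 − MPS = 0.74
Autonomous saving = 909.78 − 0.26(6253) = -716, so a = 716
C = 716 + 0.74(300) = 716 + 222 = 938

C = 938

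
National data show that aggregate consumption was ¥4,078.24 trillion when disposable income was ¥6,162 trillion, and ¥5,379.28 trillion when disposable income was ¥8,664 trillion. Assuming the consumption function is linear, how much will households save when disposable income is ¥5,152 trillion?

S = 1598.96

MPC = (5379.28 − 4078.24)/(8664 − 6162) = 1301.04/2502 = 0.52
a = 4078.24 − 0.52(6162) = 4078.24 − 3204.24 = 874
C = 874 + 0.52(5152) = 3553.04
S = 5152 − 3553.04 = 1598.96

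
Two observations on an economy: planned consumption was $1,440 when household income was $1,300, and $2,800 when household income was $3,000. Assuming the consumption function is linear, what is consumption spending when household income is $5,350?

MPC = (2800 − 1440)/(3000 − 1300) = 1360/1700 = 0.8
a = 1440 − 0.8(1300) = 1440 − 1040 = 400
C = 400 + 0.8(5350) = 400 + 4280 = 4680

C = 4680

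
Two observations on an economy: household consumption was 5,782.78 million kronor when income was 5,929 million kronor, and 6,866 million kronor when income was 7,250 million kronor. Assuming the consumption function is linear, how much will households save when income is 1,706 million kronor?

MPC = (6866 − 5782.78)/(7250 − 5929) = 1083.22/1321 = 0.82
a = 5782.78 − 0.82(5929) = 5782.78 − 4861.78 = 921
C = 921 + 0.82(1706) = 2319.92
S = 1706 − 2319.92 = -613.92

S = -613.92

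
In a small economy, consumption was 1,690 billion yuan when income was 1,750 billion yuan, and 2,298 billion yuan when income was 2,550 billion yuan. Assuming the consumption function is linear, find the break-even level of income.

MPC = (2298 − 1690)/(2550 − 1750) = 608/800 = 0.76
a = 1690 − 0.76(1750) = 1690 − 1330 = 360
Break-even: Y = a/(1−MPC) = 360/0.24 = 1500

Y = 1500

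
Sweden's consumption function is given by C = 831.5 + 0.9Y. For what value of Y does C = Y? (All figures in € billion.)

At break-even, C = Y: 831.5 + 0.9Y = Y
0.1Y = 831.5, so Y = 831.5/0.1 = 8315

Y = 8315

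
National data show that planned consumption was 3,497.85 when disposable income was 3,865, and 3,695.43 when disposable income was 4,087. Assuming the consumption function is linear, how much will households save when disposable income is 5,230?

S = 517.3

MPC = (3695.43 − 3497.85)/(4087 − 3865) = 197.58/222 = 0.89
a = 3497.85 − 0.89(3865) = 3497.85 − 3439.85 = 58
C = 58 + 0.89(5230) = 4712.7
S = 5230 − 4712.7 = 517.3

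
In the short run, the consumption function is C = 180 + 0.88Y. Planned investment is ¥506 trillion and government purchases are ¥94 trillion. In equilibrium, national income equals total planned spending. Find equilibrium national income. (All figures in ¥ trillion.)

Y = C + I + G = 180 + 0.88Y + 506 + 94
Y − 0.88Y = 780
0.12Y = 780, so Y = 780/0.12 = 6500

Y = 6500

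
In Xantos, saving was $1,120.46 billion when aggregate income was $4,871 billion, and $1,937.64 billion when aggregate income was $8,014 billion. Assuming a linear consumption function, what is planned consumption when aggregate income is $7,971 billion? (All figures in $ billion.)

C = 6044.54

MPS = ΔS/ΔY = (1937.64 − 1120.46)/(8014 − 4871) = 817.18/3143 = 0.26
MPC = 1 − MPS = 0.74
Autonomous saving = 1120.46 − 0.26(4871) = -146, so a = 146
C = 146 + 0.74(7971) = 146 + 5898.54 = 6044.54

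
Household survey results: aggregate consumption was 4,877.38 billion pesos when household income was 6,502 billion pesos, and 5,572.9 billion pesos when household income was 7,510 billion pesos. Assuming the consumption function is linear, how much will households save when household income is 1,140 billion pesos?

MPC = (5572.9 − 4877.38)/(7510 − 6502) = 695.52/1008 = 0.69
a = 4877.38 − 0.69(6502) = 4877.38 − 4486.38 = 391
C = 391 + 0.69(1140) = 1177.6
S = 1140 − 1177.6 = -37.6

S = -37.6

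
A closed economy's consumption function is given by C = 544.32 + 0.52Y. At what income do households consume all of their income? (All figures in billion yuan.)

Y = 1134

At break-even, C = Y: 544.32 + 0.52Y = Y
0.48Y = 544.32, so Y = 544.32/0.48 = 1134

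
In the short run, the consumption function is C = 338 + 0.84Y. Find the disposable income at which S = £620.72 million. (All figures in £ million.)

S = Y − C = -338 + 0.16Y
-338 + 0.16Y = 620.72, so 0.16Y = 958.72 and Y = 5992

Y = 5992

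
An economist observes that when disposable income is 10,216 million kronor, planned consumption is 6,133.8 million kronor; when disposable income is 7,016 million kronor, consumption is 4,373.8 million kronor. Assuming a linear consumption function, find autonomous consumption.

MPC = ΔC/ΔY = (6133.8 − 4373.8)/(10216 − 7016) = 1760/3200 = 0.55
a = C − MPC·Y = 4373.8 − 0.55(7016) = 4373.8 − 3858.8 = 515

a = 515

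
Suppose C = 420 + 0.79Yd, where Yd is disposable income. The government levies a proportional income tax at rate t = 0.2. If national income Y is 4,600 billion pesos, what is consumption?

C = 3327.2

Yd = (1 − 0.2)(4600) = 0.8(4600) = 3680
C = 420 + 0.79(3680) = 420 + 2907.2 = 3327.2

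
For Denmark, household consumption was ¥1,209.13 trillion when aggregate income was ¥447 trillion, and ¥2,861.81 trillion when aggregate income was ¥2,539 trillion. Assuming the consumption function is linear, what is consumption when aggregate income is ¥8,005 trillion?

MPC = (2861.81 − 1209.13)/(2539 − 447) = 1652.68/2092 = 0.79
a = 1209.13 − 0.79(447) = 1209.13 − 353.13 = 856
C = 856 + 0.79(8005) = 856 + 6323.95 = 7179.95

C = 7179.95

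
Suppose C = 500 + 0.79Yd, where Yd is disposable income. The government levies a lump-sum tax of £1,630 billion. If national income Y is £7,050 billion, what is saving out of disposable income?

Yd = Y − T = 7050 − 1630 = 5420
C = 500 + 0.79(5420) = 500 + 4281.8 = 4781.8
S = Yd − C = 5420 − 4781.8 = 638.2

S = 638.2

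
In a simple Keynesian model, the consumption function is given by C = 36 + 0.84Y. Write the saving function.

S = -36 + 0.16Y

S = Y − C = Y − (36 + 0.84Y) = -36 + (1 − 0.84)Y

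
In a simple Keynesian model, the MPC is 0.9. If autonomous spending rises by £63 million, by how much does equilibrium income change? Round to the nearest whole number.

The multiplier is 1/(1 − MPC) = 1/0.1.
ΔY = 63/0.1 = 630.00 ≈ 630

ΔY ≈ 630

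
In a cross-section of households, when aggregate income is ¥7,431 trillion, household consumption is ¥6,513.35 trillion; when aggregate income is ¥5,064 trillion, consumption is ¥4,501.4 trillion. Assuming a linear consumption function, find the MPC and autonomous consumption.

MPC = ΔC/ΔY = (6513.35 − 4501.4)/(7431 − 5064) = 2011.95/2367 = 0.85
a = C − MPC·Y = 4501.4 − 0.85(5064) = 4501.4 − 4304.4 = 197

MPC = 0.85; a = 197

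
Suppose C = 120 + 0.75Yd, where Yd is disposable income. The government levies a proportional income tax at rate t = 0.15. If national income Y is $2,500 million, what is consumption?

Yd = (1 − 0.15)(2500) = 0.85(2500) = 2125
C = 120 + 0.75(2125) = 120 + 1593.75 = 1713.75

C = 1713.75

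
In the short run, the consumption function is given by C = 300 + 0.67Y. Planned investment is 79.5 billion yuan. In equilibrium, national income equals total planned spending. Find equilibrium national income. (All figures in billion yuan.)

Y = C + I = 300 + 0.67Y + 79.5
Y − 0.67Y = 379.5
0.33Y = 379.5, so Y = 379.5/0.33 = 1150

Y = 1150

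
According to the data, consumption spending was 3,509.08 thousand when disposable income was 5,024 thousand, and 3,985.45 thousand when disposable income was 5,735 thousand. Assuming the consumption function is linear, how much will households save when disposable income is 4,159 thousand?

MPC = (3985.45 − 3509.08)/(5735 − 5024) = 476.37/711 = 0.67
a = 3509.08 − 0.67(5024) = 3509.08 − 3366.08 = 143
C = 143 + 0.67(4159) = 2929.53
S = 4159 − 2929.53 = 1229.47

S = 1229.47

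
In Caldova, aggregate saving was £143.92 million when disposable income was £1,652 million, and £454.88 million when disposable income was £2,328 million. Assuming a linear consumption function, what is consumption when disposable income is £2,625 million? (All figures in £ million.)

C = 2033.5

MPS = ΔS/ΔY = (454.88 − 143.92)/(2328 − 1652) = 310.96/676 = 0.46
MPC = 1 − MPS = 0.54
Autonomous saving = 143.92 − 0.46(1652) = -616, so a = 616
C = 616 + 0.54(2625) = 616 + 1417.5 = 2033.5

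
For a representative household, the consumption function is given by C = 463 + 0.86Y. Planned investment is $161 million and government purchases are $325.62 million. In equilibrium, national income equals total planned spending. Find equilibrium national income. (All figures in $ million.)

Y = C + I + G = 463 + 0.86Y + 161 + 325.62
Y − 0.86Y = 949.62
0.14Y = 949.62, so Y = 949.62/0.14 = 6783

Y = 6783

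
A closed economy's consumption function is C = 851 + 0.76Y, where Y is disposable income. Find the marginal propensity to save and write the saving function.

MPS = 0.24; S = -851 + 0.24Y

MPS = 1 − MPC = 1 − 0.76 = 0.24
S = Y − C = -851 + 0.24Y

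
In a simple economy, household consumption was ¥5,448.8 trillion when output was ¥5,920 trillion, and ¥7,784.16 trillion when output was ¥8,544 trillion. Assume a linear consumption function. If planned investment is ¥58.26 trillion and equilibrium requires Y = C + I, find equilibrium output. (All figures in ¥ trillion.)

MPC = (7784.16 − 5448.8)/(8544 − 5920) = 2335.36/2624 = 0.89
a = 5448.8 − 0.89(5920) = 180
Equilibrium: Y = 180 + 0.89Y + 58.26
0.11Y = 238.26, so Y = 238.26/0.11 = 2166

Y = 2166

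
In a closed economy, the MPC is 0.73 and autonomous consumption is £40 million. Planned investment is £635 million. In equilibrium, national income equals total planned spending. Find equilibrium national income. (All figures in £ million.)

Y = C + I = 40 + 0.73Y + 635
Y − 0.73Y = 675
0.27Y = 675, so Y = 675/0.27 = 2500

Y = 2500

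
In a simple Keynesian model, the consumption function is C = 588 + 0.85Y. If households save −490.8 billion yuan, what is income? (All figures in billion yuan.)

Y = 648

S = Y − C = -588 + 0.15Y
-588 + 0.15Y = -490.8, so 0.15Y = 97.2 and Y = 648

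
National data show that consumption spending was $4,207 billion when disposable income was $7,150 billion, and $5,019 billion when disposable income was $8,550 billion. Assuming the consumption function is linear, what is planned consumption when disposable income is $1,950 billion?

C = 1191

MPC = (5019 − 4207)/(8550 − 7150) = 812/1400 = 0.58
a = 4207 − 0.58(7150) = 4207 − 4147 = 60
C = 60 + 0.58(1950) = 60 + 1131 = 1191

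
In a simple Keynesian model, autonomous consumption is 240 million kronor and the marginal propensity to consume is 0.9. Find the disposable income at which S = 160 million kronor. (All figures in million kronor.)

Y = 4000

S = Y − C = -240 + 0.1Y
-240 + 0.1Y = 160, so 0.1Y = 400 and Y = 4000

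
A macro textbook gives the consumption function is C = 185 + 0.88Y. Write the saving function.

S = Y − C = Y − (185 + 0.88Y) = -185 + (1 − 0.88)Y

S = -185 + 0.12Y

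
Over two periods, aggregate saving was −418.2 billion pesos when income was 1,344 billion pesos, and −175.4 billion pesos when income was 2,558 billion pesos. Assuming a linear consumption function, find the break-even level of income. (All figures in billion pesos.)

MPS = ΔS/ΔY = (-175.4 − (-418.2))/(2558 − 1344) = 242.8/1214 = 0.2
MPC = 1 − MPS = 0.8
From S(1344) = -418.2: −a + 0.2(1344) = -418.2, so a = 268.8 − (-418.2) = 687
Break-even (S = 0): Y = a/MPS = 687/0.2 = 3435

Y = 3435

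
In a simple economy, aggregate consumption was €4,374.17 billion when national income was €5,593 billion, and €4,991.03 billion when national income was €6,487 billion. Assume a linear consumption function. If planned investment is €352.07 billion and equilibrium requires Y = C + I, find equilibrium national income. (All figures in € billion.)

Y = 2797

MPC = (4991.03 − 4374.17)/(6487 − 5593) = 616.86/894 = 0.69
a = 4374.17 − 0.69(5593) = 515
Equilibrium: Y = 515 + 0.69Y + 352.07
0.31Y = 867.07, so Y = 867.07/0.31 = 2797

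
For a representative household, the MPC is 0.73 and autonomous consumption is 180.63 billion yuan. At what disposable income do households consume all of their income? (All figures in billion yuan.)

Y = 669

At break-even, C = Y: 180.63 + 0.73Y = Y
0.27Y = 180.63, so Y = 180.63/0.27 = 669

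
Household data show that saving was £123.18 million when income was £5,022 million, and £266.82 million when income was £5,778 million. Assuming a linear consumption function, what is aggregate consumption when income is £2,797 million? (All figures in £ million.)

MPS = ΔS/ΔY = (266.82 − 123.18)/(5778 − 5022) = 143.64/756 = 0.19
MPC = 1 − MPS = 0.81
Autonomous saving = 123.18 − 0.19(5022) = -831, so a = 831
C = 831 + 0.81(2797) = 831 + 2265.57 = 3096.57

C = 3096.57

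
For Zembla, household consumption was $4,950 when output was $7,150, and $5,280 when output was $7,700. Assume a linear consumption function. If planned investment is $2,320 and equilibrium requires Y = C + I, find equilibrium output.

MPC = (5280 − 4950)/(7700 − 7150) = 330/550 = 0.6
a = 4950 − 0.6(7150) = 660
Equilibrium: Y = 660 + 0.6Y + 2320
0.4Y = 2980, so Y = 2980/0.4 = 7450

Y = 7450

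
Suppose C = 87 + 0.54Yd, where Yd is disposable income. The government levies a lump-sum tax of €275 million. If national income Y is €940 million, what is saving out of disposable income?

Yd = Y − T = 940 − 275 = 665
C = 87 + 0.54(665) = 87 + 359.1 = 446.1
S = Yd − C = 665 − 446.1 = 218.9

S = 218.9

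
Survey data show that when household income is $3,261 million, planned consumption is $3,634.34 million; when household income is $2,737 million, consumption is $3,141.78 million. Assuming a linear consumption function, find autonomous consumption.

MPC = ΔC/ΔY = (3634.34 − 3141.78)/(3261 − 2737) = 492.56/524 = 0.94
a = C − MPC·Y = 3141.78 − 0.94(2737) = 3141.78 − 2572.78 = 569

a = 569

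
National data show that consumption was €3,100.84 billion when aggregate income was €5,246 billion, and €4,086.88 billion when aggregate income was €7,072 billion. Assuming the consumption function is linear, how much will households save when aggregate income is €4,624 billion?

MPC = (4086.88 − 3100.84)/(7072 − 5246) = 986.04/1826 = 0.54
a = 3100.84 − 0.54(5246) = 3100.84 − 2832.84 = 268
C = 268 + 0.54(4624) = 2764.96
S = 4624 − 2764.96 = 1859.04

S = 1859.04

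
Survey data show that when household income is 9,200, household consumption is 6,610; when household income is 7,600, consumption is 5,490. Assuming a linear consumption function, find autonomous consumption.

MPC = ΔC/ΔY = (6610 − 5490)/(9200 − 7600) = 1120/1600 = 0.7
a = C − MPC·Y = 5490 − 0.7(7600) = 5490 − 5320 = 170

a = 170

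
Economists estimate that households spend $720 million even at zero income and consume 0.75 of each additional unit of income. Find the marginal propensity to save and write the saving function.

MPS = 0.25; S = -720 + 0.25Y

MPS = 1 − MPC = 1 − 0.75 = 0.25
S = Y − C = -720 + 0.25Y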